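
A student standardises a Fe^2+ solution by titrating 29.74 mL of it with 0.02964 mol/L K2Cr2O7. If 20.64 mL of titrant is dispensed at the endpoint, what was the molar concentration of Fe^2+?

n(K2Cr2O7) = 0.02964 x 0.02064 = 0.0006118 mol.
From the balanced equation, 1 mol K2Cr2O7 reacts with 6 mol Fe^2+, so n(Fe^2+) = 0.0006118 x 6/1 = 0.003671 mol.
[Fe^2+] = 0.003671 / 0.02974 L = 0.123 M.

0.123 M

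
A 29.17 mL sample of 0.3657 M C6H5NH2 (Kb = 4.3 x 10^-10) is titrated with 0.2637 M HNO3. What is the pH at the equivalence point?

2.72

n(C6H5NH2) = 0.3657 x 0.02917 = 0.01067 mol; V(HNO3) at equivalence = 0.01067/0.2637 = 0.04045 L.
At equivalence the base is fully converted to C6H5NH3+; total volume = 0.06962 L, so [C6H5NH3+] = 0.01067/0.06962 = 0.1532 M.
Ka(C6H5NH3+) = Kw/Kb = 1.0e-14 / 4.3 x 10^-10 = 2.33e-5.
[H^+] = sqrt(Ka x [C6H5NH3+]) = sqrt(2.33e-5 x 0.1532) = 0.00189 M.
pH = -log(0.00189) = 2.72.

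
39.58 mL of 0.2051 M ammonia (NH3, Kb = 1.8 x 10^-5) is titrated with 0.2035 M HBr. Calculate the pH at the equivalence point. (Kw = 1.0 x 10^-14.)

n(NH3) = 0.2051 x 0.03958 = 0.008118 mol; V(HBr) at equivalence = 0.008118/0.2035 = 0.03989 L.
At equivalence the base is fully converted to NH4+; total volume = 0.07947 L, so [NH4+] = 0.008118/0.07947 = 0.1021 M.
Ka(NH4+) = Kw/Kb = 1.0e-14 / 1.8 x 10^-5 = 5.56e-10.
[H^+] = sqrt(Ka x [NH4+]) = sqrt(5.56e-10 x 0.1021) = 7.53e-6 M.
pH = -log(7.53e-6) = 5.12.

5.12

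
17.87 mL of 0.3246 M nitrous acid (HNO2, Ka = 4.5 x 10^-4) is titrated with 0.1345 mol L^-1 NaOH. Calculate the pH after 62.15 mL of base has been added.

n(acid) = 0.3246 x 0.01787 = 0.005801 mol; n(NaOH) added = 0.1345 x 0.06215 = 0.008359 mol.
Base is in excess by 0.008359 - 0.005801 = 0.002559 mol in a total volume of 0.08002 L.
[OH^-] = 0.002559/0.08002 = 0.03197 M, so pOH = 1.50 and pH = 14.00 - 1.50 = 12.50.

12.50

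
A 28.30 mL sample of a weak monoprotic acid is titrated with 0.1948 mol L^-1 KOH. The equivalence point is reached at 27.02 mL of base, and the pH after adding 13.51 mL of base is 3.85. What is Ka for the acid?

1.4 x 10^-4

13.51 mL is half of the equivalence volume, so this is the half-equivalence point where [HA] = [A^-].
At half-equivalence pH = pKa, so pKa = 3.85.
Ka = 10^(-3.85) = 1.4 x 10^-4.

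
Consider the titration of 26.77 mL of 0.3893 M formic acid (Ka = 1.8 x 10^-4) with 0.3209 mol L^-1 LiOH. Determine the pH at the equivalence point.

n(HCOOH) = 0.3893 x 0.02677 = 0.01042 mol; V(LiOH) at equivalence = 0.01042/0.3209 = 0.03248 L.
At equivalence all the acid is converted to HCOO-; total volume = 0.02677 + 0.03248 = 0.05925 L, so [HCOO-] = 0.01042/0.05925 = 0.1759 M.
Kb = Kw/Ka = 1.0e-14 / 1.8 x 10^-4 = 5.56e-11.
[OH^-] = sqrt(Kb x [HCOO-]) = sqrt(5.56e-11 x 0.1759) = 3.13e-6 M.
pOH = 5.50, so pH = 14.00 - 5.50 = 8.50.

8.50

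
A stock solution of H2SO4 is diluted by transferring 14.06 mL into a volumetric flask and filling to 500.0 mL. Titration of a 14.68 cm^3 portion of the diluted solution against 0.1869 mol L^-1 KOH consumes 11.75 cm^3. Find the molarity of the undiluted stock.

n(KOH) = 0.1869 x 0.01175 = 0.002196 mol.
n(H2SO4) in the aliquot = 0.002196 x 1/2 = 0.001098 mol.
[diluted H2SO4] = 0.001098 / 0.01468 = 0.07480 M.
Dilution factor = 500.0/14.06 = 35.56, so [stock] = 0.07480 x 35.56 = 2.66 M.

2.66 M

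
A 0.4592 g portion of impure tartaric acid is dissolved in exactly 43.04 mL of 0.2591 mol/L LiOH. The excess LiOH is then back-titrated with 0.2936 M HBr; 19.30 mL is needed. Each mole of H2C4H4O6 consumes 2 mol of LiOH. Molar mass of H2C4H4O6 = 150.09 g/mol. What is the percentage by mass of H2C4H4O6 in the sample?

89.6%

Total n(LiOH) added = 0.2591 x 0.04304 = 0.01115 mol.
n(HBr) used = 0.2936 x 0.01930 = 0.005666 mol, which equals the excess n(LiOH).
So n(LiOH) consumed by the sample = 0.01115 - 0.005666 = 0.005485 mol.
n(H2C4H4O6) = 0.005485 / 2 = 0.002743 mol.
mass H2C4H4O6 = 0.002743 x 150.09 = 0.4116 g, so %H2C4H4O6 = 0.4116/0.4592 x 100 = 89.6%.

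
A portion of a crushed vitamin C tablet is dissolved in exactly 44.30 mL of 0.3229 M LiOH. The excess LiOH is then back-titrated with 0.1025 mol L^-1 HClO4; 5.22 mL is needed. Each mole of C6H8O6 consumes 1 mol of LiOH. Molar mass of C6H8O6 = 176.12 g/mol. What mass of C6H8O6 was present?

2.43 g

Total n(LiOH) added = 0.3229 x 0.04430 = 0.01430 mol.
n(HClO4) used = 0.1025 x 0.005220 = 0.0005350 mol, which equals the excess n(LiOH).
So n(LiOH) consumed by the sample = 0.01430 - 0.0005350 = 0.01377 mol.
n(C6H8O6) = 0.01377 / 1 = 0.01377 mol.
mass = 0.01377 mol x 176.12 g/mol = 2.43 g.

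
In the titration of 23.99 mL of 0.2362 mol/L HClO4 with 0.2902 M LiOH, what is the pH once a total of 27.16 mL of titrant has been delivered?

12.64

n(acid) = 0.2362 x 0.02399 = 0.005666 mol; n(LiOH) added = 0.2902 x 0.02716 = 0.007882 mol.
Base is in excess by 0.007882 - 0.005666 = 0.002215 mol in a total volume of 0.05115 L.
[OH^-] = 0.002215/0.05115 = 0.04331 M, so pOH = 1.36 and pH = 14.00 - 1.36 = 12.64.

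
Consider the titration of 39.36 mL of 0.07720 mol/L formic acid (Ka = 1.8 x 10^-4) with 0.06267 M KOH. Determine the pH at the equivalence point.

n(HCOOH) = 0.07720 x 0.03936 = 0.003039 mol; V(KOH) at equivalence = 0.003039/0.06267 = 0.04849 L.
At equivalence all the acid is converted to HCOO-; total volume = 0.03936 + 0.04849 = 0.08785 L, so [HCOO-] = 0.003039/0.08785 = 0.03459 M.
Kb = Kw/Ka = 1.0e-14 / 1.8 x 10^-4 = 5.56e-11.
[OH^-] = sqrt(Kb x [HCOO-]) = sqrt(5.56e-11 x 0.03459) = 1.39e-6 M.
pOH = 5.86, so pH = 14.00 - 5.86 = 8.14.

8.14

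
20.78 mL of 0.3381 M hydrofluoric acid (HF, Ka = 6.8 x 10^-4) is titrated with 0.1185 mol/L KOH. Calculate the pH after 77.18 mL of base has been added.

12.34

n(acid) = 0.3381 x 0.02078 = 0.007026 mol; n(KOH) added = 0.1185 x 0.07718 = 0.009146 mol.
Base is in excess by 0.009146 - 0.007026 = 0.002120 mol in a total volume of 0.09796 L.
[OH^-] = 0.002120/0.09796 = 0.02164 M, so pOH = 1.66 and pH = 14.00 - 1.66 = 12.34.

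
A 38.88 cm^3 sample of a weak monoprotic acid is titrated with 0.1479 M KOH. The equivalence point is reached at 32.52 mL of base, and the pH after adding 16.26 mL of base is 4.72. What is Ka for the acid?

1.9 x 10^-5

16.26 mL is half of the equivalence volume, so this is the half-equivalence point where [HA] = [A^-].
At half-equivalence pH = pKa, so pKa = 4.72.
Ka = 10^(-4.72) = 1.9 x 10^-5.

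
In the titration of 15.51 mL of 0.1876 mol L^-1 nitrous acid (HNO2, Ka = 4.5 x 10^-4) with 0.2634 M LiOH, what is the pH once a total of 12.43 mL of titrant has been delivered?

12.12

n(acid) = 0.1876 x 0.01551 = 0.002910 mol; n(LiOH) added = 0.2634 x 0.01243 = 0.003274 mol.
Base is in excess by 0.003274 - 0.002910 = 0.0003644 mol in a total volume of 0.02794 L.
[OH^-] = 0.0003644/0.02794 = 0.01304 M, so pOH = 1.88 and pH = 14.00 - 1.88 = 12.12.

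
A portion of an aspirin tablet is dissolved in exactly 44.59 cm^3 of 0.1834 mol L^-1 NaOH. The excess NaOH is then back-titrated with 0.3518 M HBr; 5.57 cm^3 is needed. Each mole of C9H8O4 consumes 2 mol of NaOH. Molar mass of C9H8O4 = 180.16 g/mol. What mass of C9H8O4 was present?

Total n(NaOH) added = 0.1834 x 0.04459 = 0.008178 mol.
n(HBr) used = 0.3518 x 0.005570 = 0.001960 mol, which equals the excess n(NaOH).
So n(NaOH) consumed by the sample = 0.008178 - 0.001960 = 0.006218 mol.
n(C9H8O4) = 0.006218 / 2 = 0.003109 mol.
mass = 0.003109 mol x 180.16 g/mol = 0.560 g.

0.560 g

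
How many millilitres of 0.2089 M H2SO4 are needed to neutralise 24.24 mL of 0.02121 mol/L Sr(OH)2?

n(Sr(OH)2) = 0.02121 mol/L x 0.02424 L = 0.0005141 mol.
At equivalence n(H2SO4) = n(Sr(OH)2) = 0.0005141 mol.
V(H2SO4) = 0.0005141 / 0.2089 = 0.002461 L = 2.46 mL.

2.46 mL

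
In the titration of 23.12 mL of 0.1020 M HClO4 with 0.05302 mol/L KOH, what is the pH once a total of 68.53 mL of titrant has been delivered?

n(acid) = 0.1020 x 0.02312 = 0.002358 mol; n(KOH) added = 0.05302 x 0.06853 = 0.003633 mol.
Base is in excess by 0.003633 - 0.002358 = 0.001275 mol in a total volume of 0.09165 L.
[OH^-] = 0.001275/0.09165 = 0.01391 M, so pOH = 1.86 and pH = 14.00 - 1.86 = 12.14.

12.14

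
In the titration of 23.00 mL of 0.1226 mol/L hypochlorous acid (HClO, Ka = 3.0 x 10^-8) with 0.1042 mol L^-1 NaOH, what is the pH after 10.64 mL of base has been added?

7.33

Initial n(HClO) = 0.1226 x 0.02300 = 0.002820 mol.
n(NaOH) added = 0.1042 x 0.01064 = 0.001109 mol, converting that many moles of HClO to ClO-.
Remaining n(HClO) = 0.001711 mol; n(ClO-) = 0.001109 mol.
By Henderson-Hasselbalch, pH = pKa + log([A^-]/[HA]) = 7.52 + log(0.001109/0.001711) = 7.52 + (-0.19) = 7.33.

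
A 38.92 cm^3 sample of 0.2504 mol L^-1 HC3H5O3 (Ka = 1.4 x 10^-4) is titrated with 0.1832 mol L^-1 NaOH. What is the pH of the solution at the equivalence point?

8.44

n(HC3H5O3) = 0.2504 x 0.03892 = 0.009746 mol; V(NaOH) at equivalence = 0.009746/0.1832 = 0.05320 L.
At equivalence all the acid is converted to C3H5O3-; total volume = 0.03892 + 0.05320 = 0.09212 L, so [C3H5O3-] = 0.009746/0.09212 = 0.1058 M.
Kb = Kw/Ka = 1.0e-14 / 1.4 x 10^-4 = 7.14e-11.
[OH^-] = sqrt(Kb x [C3H5O3-]) = sqrt(7.14e-11 x 0.1058) = 2.75e-6 M.
pOH = 5.56, so pH = 14.00 - 5.56 = 8.44.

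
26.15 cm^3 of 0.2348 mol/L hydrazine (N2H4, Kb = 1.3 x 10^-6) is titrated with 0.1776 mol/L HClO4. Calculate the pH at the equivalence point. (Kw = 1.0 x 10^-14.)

4.55

n(N2H4) = 0.2348 x 0.02615 = 0.006140 mol; V(HClO4) at equivalence = 0.006140/0.1776 = 0.03457 L.
At equivalence the base is fully converted to N2H5+; total volume = 0.06072 L, so [N2H5+] = 0.006140/0.06072 = 0.1011 M.
Ka(N2H5+) = Kw/Kb = 1.0e-14 / 1.3 x 10^-6 = 7.69e-9.
[H^+] = sqrt(Ka x [N2H5+]) = sqrt(7.69e-9 x 0.1011) = 2.79e-5 M.
pH = -log(2.79e-5) = 4.55.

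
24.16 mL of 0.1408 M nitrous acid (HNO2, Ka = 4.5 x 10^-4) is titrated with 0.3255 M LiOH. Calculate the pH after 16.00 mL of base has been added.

n(acid) = 0.1408 x 0.02416 = 0.003402 mol; n(LiOH) added = 0.3255 x 0.01600 = 0.005208 mol.
Base is in excess by 0.005208 - 0.003402 = 0.001806 mol in a total volume of 0.04016 L.
[OH^-] = 0.001806/0.04016 = 0.04498 M, so pOH = 1.35 and pH = 14.00 - 1.35 = 12.65.

12.65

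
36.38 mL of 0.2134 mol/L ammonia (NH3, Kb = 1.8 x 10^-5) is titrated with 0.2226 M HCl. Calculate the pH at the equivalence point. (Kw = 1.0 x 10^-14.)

5.11

n(NH3) = 0.2134 x 0.03638 = 0.007763 mol; V(HCl) at equivalence = 0.007763/0.2226 = 0.03488 L.
At equivalence the base is fully converted to NH4+; total volume = 0.07126 L, so [NH4+] = 0.007763/0.07126 = 0.1090 M.
Ka(NH4+) = Kw/Kb = 1.0e-14 / 1.8 x 10^-5 = 5.56e-10.
[H^+] = sqrt(Ka x [NH4+]) = sqrt(5.56e-10 x 0.1090) = 7.78e-6 M.
pH = -log(7.78e-6) = 5.11.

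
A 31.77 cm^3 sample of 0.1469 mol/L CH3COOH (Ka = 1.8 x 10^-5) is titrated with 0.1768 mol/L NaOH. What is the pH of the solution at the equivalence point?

8.82

n(CH3COOH) = 0.1469 x 0.03177 = 0.004667 mol; V(NaOH) at equivalence = 0.004667/0.1768 = 0.02640 L.
At equivalence all the acid is converted to CH3COO-; total volume = 0.03177 + 0.02640 = 0.05817 L, so [CH3COO-] = 0.004667/0.05817 = 0.08023 M.
Kb = Kw/Ka = 1.0e-14 / 1.8 x 10^-5 = 5.56e-10.
[OH^-] = sqrt(Kb x [CH3COO-]) = sqrt(5.56e-10 x 0.08023) = 6.68e-6 M.
pOH = 5.18, so pH = 14.00 - 5.18 = 8.82.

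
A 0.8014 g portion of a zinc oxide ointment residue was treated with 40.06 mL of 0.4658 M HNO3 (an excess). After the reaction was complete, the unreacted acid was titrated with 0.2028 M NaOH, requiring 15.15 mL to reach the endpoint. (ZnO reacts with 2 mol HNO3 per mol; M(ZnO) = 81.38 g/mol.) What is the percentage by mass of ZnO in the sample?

Total n(HNO3) added = 0.4658 x 0.04006 = 0.01866 mol.
n(NaOH) used = 0.2028 x 0.01515 = 0.003072 mol, which equals the excess n(HNO3).
So n(HNO3) consumed by the sample = 0.01866 - 0.003072 = 0.01559 mol.
n(ZnO) = 0.01559 / 2 = 0.007794 mol.
mass ZnO = 0.007794 x 81.38 = 0.6343 g, so %ZnO = 0.6343/0.8014 x 100 = 79.1%.

79.1%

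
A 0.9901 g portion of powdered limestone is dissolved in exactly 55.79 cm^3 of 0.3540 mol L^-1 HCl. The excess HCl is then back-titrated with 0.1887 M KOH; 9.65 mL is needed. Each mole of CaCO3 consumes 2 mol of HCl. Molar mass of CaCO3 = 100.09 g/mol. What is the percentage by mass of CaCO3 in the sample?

Total n(HCl) added = 0.3540 x 0.05579 = 0.01975 mol.
n(KOH) used = 0.1887 x 0.009650 = 0.001821 mol, which equals the excess n(HCl).
So n(HCl) consumed by the sample = 0.01975 - 0.001821 = 0.01793 mol.
n(CaCO3) = 0.01793 / 2 = 0.008964 mol.
mass CaCO3 = 0.008964 x 100.09 = 0.8972 g, so %CaCO3 = 0.8972/0.9901 x 100 = 90.6%.

90.6%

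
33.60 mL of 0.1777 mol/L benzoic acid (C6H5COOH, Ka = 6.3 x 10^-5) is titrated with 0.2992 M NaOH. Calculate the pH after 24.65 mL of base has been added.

12.38

n(acid) = 0.1777 x 0.03360 = 0.005971 mol; n(NaOH) added = 0.2992 x 0.02465 = 0.007375 mol.
Base is in excess by 0.007375 - 0.005971 = 0.001405 mol in a total volume of 0.05825 L.
[OH^-] = 0.001405/0.05825 = 0.02411 M, so pOH = 1.62 and pH = 14.00 - 1.62 = 12.38.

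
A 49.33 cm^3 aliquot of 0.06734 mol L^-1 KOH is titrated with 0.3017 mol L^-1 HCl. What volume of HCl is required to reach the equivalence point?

11.0 mL

n(KOH) = 0.06734 mol/L x 0.04933 L = 0.003322 mol.
At equivalence n(HCl) = n(KOH) = 0.003322 mol.
V(HCl) = 0.003322 / 0.3017 = 0.01101 L = 11.0 mL.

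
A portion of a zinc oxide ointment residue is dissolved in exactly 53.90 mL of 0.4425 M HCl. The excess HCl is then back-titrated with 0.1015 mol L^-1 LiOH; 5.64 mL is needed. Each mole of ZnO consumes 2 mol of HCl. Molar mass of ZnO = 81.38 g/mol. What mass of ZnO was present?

Total n(HCl) added = 0.4425 x 0.05390 = 0.02385 mol.
n(LiOH) used = 0.1015 x 0.005640 = 0.0005725 mol, which equals the excess n(HCl).
So n(HCl) consumed by the sample = 0.02385 - 0.0005725 = 0.02328 mol.
n(ZnO) = 0.02328 / 2 = 0.01164 mol.
mass = 0.01164 mol x 81.38 g/mol = 0.947 g.

0.947 g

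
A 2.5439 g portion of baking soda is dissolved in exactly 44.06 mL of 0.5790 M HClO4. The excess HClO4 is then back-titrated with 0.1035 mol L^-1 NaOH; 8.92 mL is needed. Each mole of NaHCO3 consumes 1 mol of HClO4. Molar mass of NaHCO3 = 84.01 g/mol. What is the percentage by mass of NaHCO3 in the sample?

Total n(HClO4) added = 0.5790 x 0.04406 = 0.02551 mol.
n(NaOH) used = 0.1035 x 0.008920 = 0.0009232 mol, which equals the excess n(HClO4).
So n(HClO4) consumed by the sample = 0.02551 - 0.0009232 = 0.02459 mol.
n(NaHCO3) = 0.02459 / 1 = 0.02459 mol.
mass NaHCO3 = 0.02459 x 84.01 = 2.066 g, so %NaHCO3 = 2.066/2.5439 x 100 = 81.2%.

81.2%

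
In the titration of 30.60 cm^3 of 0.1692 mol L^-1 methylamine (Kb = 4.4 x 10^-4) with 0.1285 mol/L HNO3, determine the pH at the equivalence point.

n(CH3NH2) = 0.1692 x 0.03060 = 0.005178 mol; V(HNO3) at equivalence = 0.005178/0.1285 = 0.04029 L.
At equivalence the base is fully converted to CH3NH3+; total volume = 0.07089 L, so [CH3NH3+] = 0.005178/0.07089 = 0.07303 M.
Ka(CH3NH3+) = Kw/Kb = 1.0e-14 / 4.4 x 10^-4 = 2.27e-11.
[H^+] = sqrt(Ka x [CH3NH3+]) = sqrt(2.27e-11 x 0.07303) = 1.29e-6 M.
pH = -log(1.29e-6) = 5.89.

5.89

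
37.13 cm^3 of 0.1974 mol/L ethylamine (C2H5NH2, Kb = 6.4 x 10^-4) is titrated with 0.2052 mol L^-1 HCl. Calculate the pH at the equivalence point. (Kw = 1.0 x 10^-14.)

5.90

n(C2H5NH2) = 0.1974 x 0.03713 = 0.007329 mol; V(HCl) at equivalence = 0.007329/0.2052 = 0.03572 L.
At equivalence the base is fully converted to C2H5NH3+; total volume = 0.07285 L, so [C2H5NH3+] = 0.007329/0.07285 = 0.1006 M.
Ka(C2H5NH3+) = Kw/Kb = 1.0e-14 / 6.4 x 10^-4 = 1.56e-11.
[H^+] = sqrt(Ka x [C2H5NH3+]) = sqrt(1.56e-11 x 0.1006) = 1.25e-6 M.
pH = -log(1.25e-6) = 5.90.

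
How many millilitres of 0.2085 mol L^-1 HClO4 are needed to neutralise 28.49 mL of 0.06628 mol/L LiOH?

n(LiOH) = 0.06628 mol/L x 0.02849 L = 0.001888 mol.
At equivalence n(HClO4) = n(LiOH) = 0.001888 mol.
V(HClO4) = 0.001888 / 0.2085 = 0.009057 L = 9.06 mL.

9.06 mL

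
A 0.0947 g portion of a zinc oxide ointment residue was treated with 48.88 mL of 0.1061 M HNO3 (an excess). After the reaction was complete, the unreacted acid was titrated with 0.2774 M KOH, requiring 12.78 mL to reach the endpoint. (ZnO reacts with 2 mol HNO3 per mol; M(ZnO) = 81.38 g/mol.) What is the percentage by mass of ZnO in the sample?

70.5%

Total n(HNO3) added = 0.1061 x 0.04888 = 0.005186 mol.
n(KOH) used = 0.2774 x 0.01278 = 0.003545 mol, which equals the excess n(HNO3).
So n(HNO3) consumed by the sample = 0.005186 - 0.003545 = 0.001641 mol.
n(ZnO) = 0.001641 / 2 = 0.0008205 mol.
mass ZnO = 0.0008205 x 81.38 = 0.06677 g, so %ZnO = 0.06677/0.0947 x 100 = 70.5%.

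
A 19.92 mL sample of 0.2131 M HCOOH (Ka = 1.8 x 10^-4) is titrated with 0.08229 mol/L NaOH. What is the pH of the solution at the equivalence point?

8.26

n(HCOOH) = 0.2131 x 0.01992 = 0.004245 mol; V(NaOH) at equivalence = 0.004245/0.08229 = 0.05159 L.
At equivalence all the acid is converted to HCOO-; total volume = 0.01992 + 0.05159 = 0.07151 L, so [HCOO-] = 0.004245/0.07151 = 0.05937 M.
Kb = Kw/Ka = 1.0e-14 / 1.8 x 10^-4 = 5.56e-11.
[OH^-] = sqrt(Kb x [HCOO-]) = sqrt(5.56e-11 x 0.05937) = 1.82e-6 M.
pOH = 5.74, so pH = 14.00 - 5.74 = 8.26.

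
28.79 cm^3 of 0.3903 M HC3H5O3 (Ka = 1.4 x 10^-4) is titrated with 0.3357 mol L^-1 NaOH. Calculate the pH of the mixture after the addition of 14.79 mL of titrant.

3.75

Initial n(HC3H5O3) = 0.3903 x 0.02879 = 0.01124 mol.
n(NaOH) added = 0.3357 x 0.01479 = 0.004965 mol, converting that many moles of HC3H5O3 to C3H5O3-.
Remaining n(HC3H5O3) = 0.006272 mol; n(C3H5O3-) = 0.004965 mol.
By Henderson-Hasselbalch, pH = pKa + log([A^-]/[HA]) = 3.85 + log(0.004965/0.006272) = 3.85 + (-0.10) = 3.75.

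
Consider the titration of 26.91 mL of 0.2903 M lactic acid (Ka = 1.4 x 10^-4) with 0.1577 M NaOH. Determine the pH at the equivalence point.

n(HC3H5O3) = 0.2903 x 0.02691 = 0.007812 mol; V(NaOH) at equivalence = 0.007812/0.1577 = 0.04954 L.
At equivalence all the acid is converted to C3H5O3-; total volume = 0.02691 + 0.04954 = 0.07645 L, so [C3H5O3-] = 0.007812/0.07645 = 0.1022 M.
Kb = Kw/Ka = 1.0e-14 / 1.4 x 10^-4 = 7.14e-11.
[OH^-] = sqrt(Kb x [C3H5O3-]) = sqrt(7.14e-11 x 0.1022) = 2.70e-6 M.
pOH = 5.57, so pH = 14.00 - 5.57 = 8.43.

8.43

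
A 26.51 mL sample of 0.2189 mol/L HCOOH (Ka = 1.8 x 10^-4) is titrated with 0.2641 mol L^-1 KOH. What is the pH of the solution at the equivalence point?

8.41

n(HCOOH) = 0.2189 x 0.02651 = 0.005803 mol; V(KOH) at equivalence = 0.005803/0.2641 = 0.02197 L.
At equivalence all the acid is converted to HCOO-; total volume = 0.02651 + 0.02197 = 0.04848 L, so [HCOO-] = 0.005803/0.04848 = 0.1197 M.
Kb = Kw/Ka = 1.0e-14 / 1.8 x 10^-4 = 5.56e-11.
[OH^-] = sqrt(Kb x [HCOO-]) = sqrt(5.56e-11 x 0.1197) = 2.58e-6 M.
pOH = 5.59, so pH = 14.00 - 5.59 = 8.41.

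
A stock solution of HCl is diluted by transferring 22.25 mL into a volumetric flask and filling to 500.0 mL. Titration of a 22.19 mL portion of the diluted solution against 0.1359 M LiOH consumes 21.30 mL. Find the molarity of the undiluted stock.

n(LiOH) = 0.1359 x 0.02130 = 0.002895 mol.
n(HCl) in the aliquot = 0.002895 mol.
[diluted HCl] = 0.002895 / 0.02219 = 0.1304 M.
Dilution factor = 500.0/22.25 = 22.47, so [stock] = 0.1304 x 22.47 = 2.93 M.

2.93 M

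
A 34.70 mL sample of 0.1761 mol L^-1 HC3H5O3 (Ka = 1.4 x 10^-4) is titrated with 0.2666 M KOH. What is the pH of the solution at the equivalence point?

8.44

n(HC3H5O3) = 0.1761 x 0.03470 = 0.006111 mol; V(KOH) at equivalence = 0.006111/0.2666 = 0.02292 L.
At equivalence all the acid is converted to C3H5O3-; total volume = 0.03470 + 0.02292 = 0.05762 L, so [C3H5O3-] = 0.006111/0.05762 = 0.1060 M.
Kb = Kw/Ka = 1.0e-14 / 1.4 x 10^-4 = 7.14e-11.
[OH^-] = sqrt(Kb x [C3H5O3-]) = sqrt(7.14e-11 x 0.1060) = 2.75e-6 M.
pOH = 5.56, so pH = 14.00 - 5.56 = 8.44.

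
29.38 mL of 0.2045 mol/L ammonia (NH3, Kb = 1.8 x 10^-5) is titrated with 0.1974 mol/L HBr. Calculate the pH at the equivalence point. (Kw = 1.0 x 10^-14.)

5.13

n(NH3) = 0.2045 x 0.02938 = 0.006008 mol; V(HBr) at equivalence = 0.006008/0.1974 = 0.03044 L.
At equivalence the base is fully converted to NH4+; total volume = 0.05982 L, so [NH4+] = 0.006008/0.05982 = 0.1004 M.
Ka(NH4+) = Kw/Kb = 1.0e-14 / 1.8 x 10^-5 = 5.56e-10.
[H^+] = sqrt(Ka x [NH4+]) = sqrt(5.56e-10 x 0.1004) = 7.47e-6 M.
pH = -log(7.47e-6) = 5.13.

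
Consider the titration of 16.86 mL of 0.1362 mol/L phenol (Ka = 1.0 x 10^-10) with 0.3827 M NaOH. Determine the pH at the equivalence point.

n(C6H5OH) = 0.1362 x 0.01686 = 0.002296 mol; V(NaOH) at equivalence = 0.002296/0.3827 = 0.006000 L.
At equivalence all the acid is converted to C6H5O-; total volume = 0.01686 + 0.006000 = 0.02286 L, so [C6H5O-] = 0.002296/0.02286 = 0.1005 M.
Kb = Kw/Ka = 1.0e-14 / 1.0 x 10^-10 = 0.000100.
[OH^-] = sqrt(Kb x [C6H5O-]) = sqrt(0.000100 x 0.1005) = 0.00317 M.
pOH = 2.50, so pH = 14.00 - 2.50 = 11.50.

11.50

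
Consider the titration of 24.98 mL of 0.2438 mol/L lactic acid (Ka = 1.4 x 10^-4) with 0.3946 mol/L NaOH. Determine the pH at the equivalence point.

n(HC3H5O3) = 0.2438 x 0.02498 = 0.006090 mol; V(NaOH) at equivalence = 0.006090/0.3946 = 0.01543 L.
At equivalence all the acid is converted to C3H5O3-; total volume = 0.02498 + 0.01543 = 0.04041 L, so [C3H5O3-] = 0.006090/0.04041 = 0.1507 M.
Kb = Kw/Ka = 1.0e-14 / 1.4 x 10^-4 = 7.14e-11.
[OH^-] = sqrt(Kb x [C3H5O3-]) = sqrt(7.14e-11 x 0.1507) = 3.28e-6 M.
pOH = 5.48, so pH = 14.00 - 5.48 = 8.52.

8.52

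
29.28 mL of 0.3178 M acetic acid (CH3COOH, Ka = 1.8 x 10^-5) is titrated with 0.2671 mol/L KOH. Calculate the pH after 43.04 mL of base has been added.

n(acid) = 0.3178 x 0.02928 = 0.009305 mol; n(KOH) added = 0.2671 x 0.04304 = 0.01150 mol.
Base is in excess by 0.01150 - 0.009305 = 0.002191 mol in a total volume of 0.07232 L.
[OH^-] = 0.002191/0.07232 = 0.03029 M, so pOH = 1.52 and pH = 14.00 - 1.52 = 12.48.

12.48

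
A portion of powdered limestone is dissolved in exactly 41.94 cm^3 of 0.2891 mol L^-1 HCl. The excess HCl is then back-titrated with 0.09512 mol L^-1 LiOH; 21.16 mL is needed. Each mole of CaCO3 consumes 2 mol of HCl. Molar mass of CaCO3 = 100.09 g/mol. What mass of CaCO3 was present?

0.506 g

Total n(HCl) added = 0.2891 x 0.04194 = 0.01212 mol.
n(LiOH) used = 0.09512 x 0.02116 = 0.002013 mol, which equals the excess n(HCl).
So n(HCl) consumed by the sample = 0.01212 - 0.002013 = 0.01011 mol.
n(CaCO3) = 0.01011 / 2 = 0.005056 mol.
mass = 0.005056 mol x 100.09 g/mol = 0.506 g.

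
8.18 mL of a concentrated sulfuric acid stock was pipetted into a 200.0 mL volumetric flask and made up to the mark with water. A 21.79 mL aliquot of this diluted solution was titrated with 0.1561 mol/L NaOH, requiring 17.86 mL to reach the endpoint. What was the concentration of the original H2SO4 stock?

n(NaOH) = 0.1561 x 0.01786 = 0.002788 mol.
n(H2SO4) in the aliquot = 0.002788 x 1/2 = 0.001394 mol.
[diluted H2SO4] = 0.001394 / 0.02179 = 0.06397 M.
Dilution factor = 200.0/8.180 = 24.45, so [stock] = 0.06397 x 24.45 = 1.56 M.

1.56 M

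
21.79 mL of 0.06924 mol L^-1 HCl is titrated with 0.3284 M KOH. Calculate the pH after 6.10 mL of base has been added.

12.25

n(acid) = 0.06924 x 0.02179 = 0.001509 mol; n(KOH) added = 0.3284 x 0.006100 = 0.002003 mol.
Base is in excess by 0.002003 - 0.001509 = 0.0004945 mol in a total volume of 0.02789 L.
[OH^-] = 0.0004945/0.02789 = 0.01773 M, so pOH = 1.75 and pH = 14.00 - 1.75 = 12.25.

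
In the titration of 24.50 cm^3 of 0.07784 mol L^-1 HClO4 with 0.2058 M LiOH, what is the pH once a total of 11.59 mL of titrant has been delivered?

12.12

n(acid) = 0.07784 x 0.02450 = 0.001907 mol; n(LiOH) added = 0.2058 x 0.01159 = 0.002385 mol.
Base is in excess by 0.002385 - 0.001907 = 0.0004781 mol in a total volume of 0.03609 L.
[OH^-] = 0.0004781/0.03609 = 0.01325 M, so pOH = 1.88 and pH = 14.00 - 1.88 = 12.12.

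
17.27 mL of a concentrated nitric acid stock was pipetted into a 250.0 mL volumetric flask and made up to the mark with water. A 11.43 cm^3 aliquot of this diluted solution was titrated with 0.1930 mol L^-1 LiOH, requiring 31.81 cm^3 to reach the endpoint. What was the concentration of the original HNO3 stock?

7.78 M

n(LiOH) = 0.1930 x 0.03181 = 0.006139 mol.
n(HNO3) in the aliquot = 0.006139 mol.
[diluted HNO3] = 0.006139 / 0.01143 = 0.5371 M.
Dilution factor = 250.0/17.27 = 14.48, so [stock] = 0.5371 x 14.48 = 7.78 M.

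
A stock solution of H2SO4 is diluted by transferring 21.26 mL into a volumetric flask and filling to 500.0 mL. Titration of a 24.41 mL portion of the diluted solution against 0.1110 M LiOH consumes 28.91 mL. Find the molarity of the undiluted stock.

n(LiOH) = 0.1110 x 0.02891 = 0.003209 mol.
n(H2SO4) in the aliquot = 0.003209 x 1/2 = 0.001605 mol.
[diluted H2SO4] = 0.001605 / 0.02441 = 0.06573 M.
Dilution factor = 500.0/21.26 = 23.52, so [stock] = 0.06573 x 23.52 = 1.55 M.

1.55 M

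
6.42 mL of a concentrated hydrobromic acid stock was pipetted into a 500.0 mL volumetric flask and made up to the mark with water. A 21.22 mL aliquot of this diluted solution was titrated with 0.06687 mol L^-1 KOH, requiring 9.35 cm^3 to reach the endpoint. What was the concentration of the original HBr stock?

n(KOH) = 0.06687 x 0.009350 = 0.0006252 mol.
n(HBr) in the aliquot = 0.0006252 mol.
[diluted HBr] = 0.0006252 / 0.02122 = 0.02946 M.
Dilution factor = 500.0/6.420 = 77.88, so [stock] = 0.02946 x 77.88 = 2.29 M.

2.29 M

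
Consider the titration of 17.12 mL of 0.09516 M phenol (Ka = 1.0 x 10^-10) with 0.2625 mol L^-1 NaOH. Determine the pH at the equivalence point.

n(C6H5OH) = 0.09516 x 0.01712 = 0.001629 mol; V(NaOH) at equivalence = 0.001629/0.2625 = 0.006206 L.
At equivalence all the acid is converted to C6H5O-; total volume = 0.01712 + 0.006206 = 0.02333 L, so [C6H5O-] = 0.001629/0.02333 = 0.06984 M.
Kb = Kw/Ka = 1.0e-14 / 1.0 x 10^-10 = 0.000100.
[OH^-] = sqrt(Kb x [C6H5O-]) = sqrt(0.000100 x 0.06984) = 0.00264 M.
pOH = 2.58, so pH = 14.00 - 2.58 = 11.42.

11.42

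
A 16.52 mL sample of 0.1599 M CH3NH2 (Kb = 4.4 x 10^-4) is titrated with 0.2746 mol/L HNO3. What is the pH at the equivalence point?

5.82

n(CH3NH2) = 0.1599 x 0.01652 = 0.002642 mol; V(HNO3) at equivalence = 0.002642/0.2746 = 0.009620 L.
At equivalence the base is fully converted to CH3NH3+; total volume = 0.02614 L, so [CH3NH3+] = 0.002642/0.02614 = 0.1011 M.
Ka(CH3NH3+) = Kw/Kb = 1.0e-14 / 4.4 x 10^-4 = 2.27e-11.
[H^+] = sqrt(Ka x [CH3NH3+]) = sqrt(2.27e-11 x 0.1011) = 1.52e-6 M.
pH = -log(1.52e-6) = 5.82.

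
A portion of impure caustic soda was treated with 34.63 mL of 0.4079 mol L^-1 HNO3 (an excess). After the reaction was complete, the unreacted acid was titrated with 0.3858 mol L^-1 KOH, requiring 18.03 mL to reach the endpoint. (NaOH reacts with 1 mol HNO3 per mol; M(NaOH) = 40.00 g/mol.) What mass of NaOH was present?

0.287 g

Total n(HNO3) added = 0.4079 x 0.03463 = 0.01413 mol.
n(KOH) used = 0.3858 x 0.01803 = 0.006956 mol, which equals the excess n(HNO3).
So n(HNO3) consumed by the sample = 0.01413 - 0.006956 = 0.007170 mol.
n(NaOH) = 0.007170 / 1 = 0.007170 mol.
mass = 0.007170 mol x 40.00 g/mol = 0.287 g.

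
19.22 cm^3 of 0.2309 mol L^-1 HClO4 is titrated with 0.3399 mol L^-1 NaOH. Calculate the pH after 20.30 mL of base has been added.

n(acid) = 0.2309 x 0.01922 = 0.004438 mol; n(NaOH) added = 0.3399 x 0.02030 = 0.006900 mol.
Base is in excess by 0.006900 - 0.004438 = 0.002462 mol in a total volume of 0.03952 L.
[OH^-] = 0.002462/0.03952 = 0.06230 M, so pOH = 1.21 and pH = 14.00 - 1.21 = 12.79.

12.79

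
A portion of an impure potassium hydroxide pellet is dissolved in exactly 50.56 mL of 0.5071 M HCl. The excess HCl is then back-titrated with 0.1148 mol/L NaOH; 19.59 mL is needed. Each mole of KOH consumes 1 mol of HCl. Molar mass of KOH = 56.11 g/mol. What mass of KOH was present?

1.31 g

Total n(HCl) added = 0.5071 x 0.05056 = 0.02564 mol.
n(NaOH) used = 0.1148 x 0.01959 = 0.002249 mol, which equals the excess n(HCl).
So n(HCl) consumed by the sample = 0.02564 - 0.002249 = 0.02339 mol.
n(KOH) = 0.02339 / 1 = 0.02339 mol.
mass = 0.02339 mol x 56.11 g/mol = 1.31 g.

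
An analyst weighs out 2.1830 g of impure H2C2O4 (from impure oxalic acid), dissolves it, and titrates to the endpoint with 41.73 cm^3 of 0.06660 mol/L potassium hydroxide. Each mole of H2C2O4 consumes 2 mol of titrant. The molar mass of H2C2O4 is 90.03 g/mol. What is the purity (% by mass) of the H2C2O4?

n(KOH) = 0.06660 x 0.04173 = 0.002779 mol.
n(H2C2O4) = 0.002779 / 2 = 0.001390 mol.
mass of H2C2O4 = 0.001390 x 90.03 = 0.1251 g.
% purity = 0.1251 / 2.1830 x 100 = 5.73%.

5.73%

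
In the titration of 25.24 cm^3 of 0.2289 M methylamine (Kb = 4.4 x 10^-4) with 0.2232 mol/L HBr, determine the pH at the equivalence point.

5.80

n(CH3NH2) = 0.2289 x 0.02524 = 0.005777 mol; V(HBr) at equivalence = 0.005777/0.2232 = 0.02588 L.
At equivalence the base is fully converted to CH3NH3+; total volume = 0.05112 L, so [CH3NH3+] = 0.005777/0.05112 = 0.1130 M.
Ka(CH3NH3+) = Kw/Kb = 1.0e-14 / 4.4 x 10^-4 = 2.27e-11.
[H^+] = sqrt(Ka x [CH3NH3+]) = sqrt(2.27e-11 x 0.1130) = 1.60e-6 M.
pH = -log(1.60e-6) = 5.80.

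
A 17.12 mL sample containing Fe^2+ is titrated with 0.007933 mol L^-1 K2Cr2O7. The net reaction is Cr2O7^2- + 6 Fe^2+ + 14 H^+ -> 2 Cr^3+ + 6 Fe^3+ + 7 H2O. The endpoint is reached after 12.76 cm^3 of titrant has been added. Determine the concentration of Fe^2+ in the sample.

0.0355 M

n(K2Cr2O7) = 0.007933 x 0.01276 = 0.0001012 mol.
From the balanced equation, 1 mol K2Cr2O7 reacts with 6 mol Fe^2+, so n(Fe^2+) = 0.0001012 x 6/1 = 0.0006074 mol.
[Fe^2+] = 0.0006074 / 0.01712 L = 0.0355 M.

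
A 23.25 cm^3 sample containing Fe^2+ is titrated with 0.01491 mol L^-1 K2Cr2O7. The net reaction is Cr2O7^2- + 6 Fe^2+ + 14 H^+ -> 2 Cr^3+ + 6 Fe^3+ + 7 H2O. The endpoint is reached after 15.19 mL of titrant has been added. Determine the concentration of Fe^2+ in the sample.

n(K2Cr2O7) = 0.01491 x 0.01519 = 0.0002265 mol.
From the balanced equation, 1 mol K2Cr2O7 reacts with 6 mol Fe^2+, so n(Fe^2+) = 0.0002265 x 6/1 = 0.001359 mol.
[Fe^2+] = 0.001359 / 0.02325 L = 0.0584 M.

0.0584 M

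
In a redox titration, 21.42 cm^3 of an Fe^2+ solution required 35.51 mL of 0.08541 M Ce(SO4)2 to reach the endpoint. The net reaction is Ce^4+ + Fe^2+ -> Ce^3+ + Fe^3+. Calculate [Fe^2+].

n(Ce(SO4)2) = 0.08541 x 0.03551 = 0.003033 mol.
From the balanced equation, 1 mol Ce(SO4)2 reacts with 1 mol Fe^2+, so n(Fe^2+) = 0.003033 x 1/1 = 0.003033 mol.
[Fe^2+] = 0.003033 / 0.02142 L = 0.142 M.

0.142 M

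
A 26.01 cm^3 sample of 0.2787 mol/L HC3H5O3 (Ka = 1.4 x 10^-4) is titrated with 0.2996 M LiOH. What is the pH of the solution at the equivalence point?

8.51

n(HC3H5O3) = 0.2787 x 0.02601 = 0.007249 mol; V(LiOH) at equivalence = 0.007249/0.2996 = 0.02420 L.
At equivalence all the acid is converted to C3H5O3-; total volume = 0.02601 + 0.02420 = 0.05021 L, so [C3H5O3-] = 0.007249/0.05021 = 0.1444 M.
Kb = Kw/Ka = 1.0e-14 / 1.4 x 10^-4 = 7.14e-11.
[OH^-] = sqrt(Kb x [C3H5O3-]) = sqrt(7.14e-11 x 0.1444) = 3.21e-6 M.
pOH = 5.49, so pH = 14.00 - 5.49 = 8.51.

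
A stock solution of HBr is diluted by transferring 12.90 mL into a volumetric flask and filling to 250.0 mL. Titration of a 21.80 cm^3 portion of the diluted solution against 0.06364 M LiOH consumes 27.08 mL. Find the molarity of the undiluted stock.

1.53 M

n(LiOH) = 0.06364 x 0.02708 = 0.001723 mol.
n(HBr) in the aliquot = 0.001723 mol.
[diluted HBr] = 0.001723 / 0.02180 = 0.07905 M.
Dilution factor = 250.0/12.90 = 19.38, so [stock] = 0.07905 x 19.38 = 1.53 M.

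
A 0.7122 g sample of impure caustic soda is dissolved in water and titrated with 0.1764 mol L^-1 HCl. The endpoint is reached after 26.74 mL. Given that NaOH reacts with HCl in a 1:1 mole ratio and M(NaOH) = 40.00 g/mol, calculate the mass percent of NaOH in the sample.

26.5%

n(HCl) = 0.1764 x 0.02674 = 0.004717 mol.
n(NaOH) = 0.004717 / 1 = 0.004717 mol.
mass of NaOH = 0.004717 x 40.00 = 0.1887 g.
% purity = 0.1887 / 0.7122 x 100 = 26.5%.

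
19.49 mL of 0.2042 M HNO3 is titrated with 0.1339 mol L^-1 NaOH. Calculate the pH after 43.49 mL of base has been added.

n(acid) = 0.2042 x 0.01949 = 0.003980 mol; n(NaOH) added = 0.1339 x 0.04349 = 0.005823 mol.
Base is in excess by 0.005823 - 0.003980 = 0.001843 mol in a total volume of 0.06298 L.
[OH^-] = 0.001843/0.06298 = 0.02927 M, so pOH = 1.53 and pH = 14.00 - 1.53 = 12.47.

12.47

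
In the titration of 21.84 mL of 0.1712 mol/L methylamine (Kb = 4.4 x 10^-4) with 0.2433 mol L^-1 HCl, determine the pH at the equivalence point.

n(CH3NH2) = 0.1712 x 0.02184 = 0.003739 mol; V(HCl) at equivalence = 0.003739/0.2433 = 0.01537 L.
At equivalence the base is fully converted to CH3NH3+; total volume = 0.03721 L, so [CH3NH3+] = 0.003739/0.03721 = 0.1005 M.
Ka(CH3NH3+) = Kw/Kb = 1.0e-14 / 4.4 x 10^-4 = 2.27e-11.
[H^+] = sqrt(Ka x [CH3NH3+]) = sqrt(2.27e-11 x 0.1005) = 1.51e-6 M.
pH = -log(1.51e-6) = 5.82.

5.82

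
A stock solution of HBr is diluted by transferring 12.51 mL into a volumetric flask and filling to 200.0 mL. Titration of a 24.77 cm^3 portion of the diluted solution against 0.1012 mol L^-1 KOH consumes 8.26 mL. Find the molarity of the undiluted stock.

n(KOH) = 0.1012 x 0.008260 = 0.0008359 mol.
n(HBr) in the aliquot = 0.0008359 mol.
[diluted HBr] = 0.0008359 / 0.02477 = 0.03375 M.
Dilution factor = 200.0/12.51 = 15.99, so [stock] = 0.03375 x 15.99 = 0.540 M.

0.540 M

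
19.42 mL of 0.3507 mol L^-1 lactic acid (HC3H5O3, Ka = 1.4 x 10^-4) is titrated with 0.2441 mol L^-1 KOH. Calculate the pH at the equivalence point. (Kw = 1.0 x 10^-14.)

n(HC3H5O3) = 0.3507 x 0.01942 = 0.006811 mol; V(KOH) at equivalence = 0.006811/0.2441 = 0.02790 L.
At equivalence all the acid is converted to C3H5O3-; total volume = 0.01942 + 0.02790 = 0.04732 L, so [C3H5O3-] = 0.006811/0.04732 = 0.1439 M.
Kb = Kw/Ka = 1.0e-14 / 1.4 x 10^-4 = 7.14e-11.
[OH^-] = sqrt(Kb x [C3H5O3-]) = sqrt(7.14e-11 x 0.1439) = 3.21e-6 M.
pOH = 5.49, so pH = 14.00 - 5.49 = 8.51.

8.51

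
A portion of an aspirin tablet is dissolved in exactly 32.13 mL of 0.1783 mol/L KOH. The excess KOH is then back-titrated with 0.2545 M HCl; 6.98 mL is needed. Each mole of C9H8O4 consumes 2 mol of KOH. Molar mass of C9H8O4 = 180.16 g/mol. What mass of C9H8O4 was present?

Total n(KOH) added = 0.1783 x 0.03213 = 0.005729 mol.
n(HCl) used = 0.2545 x 0.006980 = 0.001776 mol, which equals the excess n(KOH).
So n(KOH) consumed by the sample = 0.005729 - 0.001776 = 0.003952 mol.
n(C9H8O4) = 0.003952 / 2 = 0.001976 mol.
mass = 0.001976 mol x 180.16 g/mol = 0.356 g.

0.356 g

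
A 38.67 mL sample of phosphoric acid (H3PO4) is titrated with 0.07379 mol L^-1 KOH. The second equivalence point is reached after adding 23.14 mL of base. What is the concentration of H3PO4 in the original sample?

n(KOH) = 0.07379 x 0.02314 = 0.001708 mol.
At the second equivalence point, 2 mol OH^- react per mol H3PO4, so n(H3PO4) = 0.001708 / 2 = 0.0008538 mol.
[H3PO4] = 0.0008538 / 0.03867 L = 0.0221 M.

0.0221 M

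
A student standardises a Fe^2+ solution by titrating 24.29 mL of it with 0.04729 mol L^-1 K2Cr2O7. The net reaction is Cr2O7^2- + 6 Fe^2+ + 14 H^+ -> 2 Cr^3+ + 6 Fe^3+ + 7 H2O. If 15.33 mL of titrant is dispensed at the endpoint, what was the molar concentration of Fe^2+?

0.179 M

n(K2Cr2O7) = 0.04729 x 0.01533 = 0.0007250 mol.
From the balanced equation, 1 mol K2Cr2O7 reacts with 6 mol Fe^2+, so n(Fe^2+) = 0.0007250 x 6/1 = 0.004350 mol.
[Fe^2+] = 0.004350 / 0.02429 L = 0.179 M.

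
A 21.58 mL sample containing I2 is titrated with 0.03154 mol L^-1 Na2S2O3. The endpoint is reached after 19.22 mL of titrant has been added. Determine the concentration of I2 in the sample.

n(Na2S2O3) = 0.03154 x 0.01922 = 0.0006062 mol.
From the balanced equation, 2 mol Na2S2O3 reacts with 1 mol I2, so n(I2) = 0.0006062 x 1/2 = 0.0003031 mol.
[I2] = 0.0003031 / 0.02158 L = 0.0140 M.

0.0140 M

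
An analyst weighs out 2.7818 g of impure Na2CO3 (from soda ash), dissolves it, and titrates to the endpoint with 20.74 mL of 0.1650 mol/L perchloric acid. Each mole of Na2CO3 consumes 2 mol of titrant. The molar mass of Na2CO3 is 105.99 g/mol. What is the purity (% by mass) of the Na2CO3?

6.52%

n(HClO4) = 0.1650 x 0.02074 = 0.003422 mol.
n(Na2CO3) = 0.003422 / 2 = 0.001711 mol.
mass of Na2CO3 = 0.001711 x 105.99 = 0.1814 g.
% purity = 0.1814 / 2.7818 x 100 = 6.52%.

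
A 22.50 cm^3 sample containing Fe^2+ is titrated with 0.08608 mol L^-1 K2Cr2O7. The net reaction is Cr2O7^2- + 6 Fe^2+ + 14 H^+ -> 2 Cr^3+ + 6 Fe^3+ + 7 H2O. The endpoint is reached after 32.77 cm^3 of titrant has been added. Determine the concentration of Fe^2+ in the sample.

0.752 M

n(K2Cr2O7) = 0.08608 x 0.03277 = 0.002821 mol.
From the balanced equation, 1 mol K2Cr2O7 reacts with 6 mol Fe^2+, so n(Fe^2+) = 0.002821 x 6/1 = 0.01693 mol.
[Fe^2+] = 0.01693 / 0.02250 L = 0.752 M.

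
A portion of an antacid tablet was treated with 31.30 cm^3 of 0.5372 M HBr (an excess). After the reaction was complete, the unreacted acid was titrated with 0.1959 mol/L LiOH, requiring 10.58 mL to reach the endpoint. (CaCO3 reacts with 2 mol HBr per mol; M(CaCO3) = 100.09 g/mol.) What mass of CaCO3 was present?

Total n(HBr) added = 0.5372 x 0.03130 = 0.01681 mol.
n(LiOH) used = 0.1959 x 0.01058 = 0.002073 mol, which equals the excess n(HBr).
So n(HBr) consumed by the sample = 0.01681 - 0.002073 = 0.01474 mol.
n(CaCO3) = 0.01474 / 2 = 0.007371 mol.
mass = 0.007371 mol x 100.09 g/mol = 0.738 g.

0.738 g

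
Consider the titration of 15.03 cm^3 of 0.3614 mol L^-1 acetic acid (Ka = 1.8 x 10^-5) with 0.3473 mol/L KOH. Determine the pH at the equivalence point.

n(CH3COOH) = 0.3614 x 0.01503 = 0.005432 mol; V(KOH) at equivalence = 0.005432/0.3473 = 0.01564 L.
At equivalence all the acid is converted to CH3COO-; total volume = 0.01503 + 0.01564 = 0.03067 L, so [CH3COO-] = 0.005432/0.03067 = 0.1771 M.
Kb = Kw/Ka = 1.0e-14 / 1.8 x 10^-5 = 5.56e-10.
[OH^-] = sqrt(Kb x [CH3COO-]) = sqrt(5.56e-10 x 0.1771) = 9.92e-6 M.
pOH = 5.00, so pH = 14.00 - 5.00 = 9.00.

9.00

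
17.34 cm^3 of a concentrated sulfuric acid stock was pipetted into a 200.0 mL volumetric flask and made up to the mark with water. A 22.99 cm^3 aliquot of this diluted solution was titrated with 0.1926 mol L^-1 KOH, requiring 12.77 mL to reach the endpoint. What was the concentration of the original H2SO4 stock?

n(KOH) = 0.1926 x 0.01277 = 0.002460 mol.
n(H2SO4) in the aliquot = 0.002460 x 1/2 = 0.001230 mol.
[diluted H2SO4] = 0.001230 / 0.02299 = 0.05349 M.
Dilution factor = 200.0/17.34 = 11.53, so [stock] = 0.05349 x 11.53 = 0.617 M.

0.617 M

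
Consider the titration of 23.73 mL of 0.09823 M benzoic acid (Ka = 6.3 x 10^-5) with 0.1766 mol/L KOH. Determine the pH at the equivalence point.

n(C6H5COOH) = 0.09823 x 0.02373 = 0.002331 mol; V(KOH) at equivalence = 0.002331/0.1766 = 0.01320 L.
At equivalence all the acid is converted to C6H5COO-; total volume = 0.02373 + 0.01320 = 0.03693 L, so [C6H5COO-] = 0.002331/0.03693 = 0.06312 M.
Kb = Kw/Ka = 1.0e-14 / 6.3 x 10^-5 = 1.59e-10.
[OH^-] = sqrt(Kb x [C6H5COO-]) = sqrt(1.59e-10 x 0.06312) = 3.17e-6 M.
pOH = 5.50, so pH = 14.00 - 5.50 = 8.50.

8.50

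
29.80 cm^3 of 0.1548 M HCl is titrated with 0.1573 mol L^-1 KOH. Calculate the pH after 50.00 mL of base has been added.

n(acid) = 0.1548 x 0.02980 = 0.004613 mol; n(KOH) added = 0.1573 x 0.05000 = 0.007865 mol.
Base is in excess by 0.007865 - 0.004613 = 0.003252 mol in a total volume of 0.07980 L.
[OH^-] = 0.003252/0.07980 = 0.04075 M, so pOH = 1.39 and pH = 14.00 - 1.39 = 12.61.

12.61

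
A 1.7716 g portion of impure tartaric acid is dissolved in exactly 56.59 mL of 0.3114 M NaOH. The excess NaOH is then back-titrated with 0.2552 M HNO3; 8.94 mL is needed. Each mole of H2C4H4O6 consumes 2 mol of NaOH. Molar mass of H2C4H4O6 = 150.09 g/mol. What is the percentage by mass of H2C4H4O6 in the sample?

Total n(NaOH) added = 0.3114 x 0.05659 = 0.01762 mol.
n(HNO3) used = 0.2552 x 0.008940 = 0.002281 mol, which equals the excess n(NaOH).
So n(NaOH) consumed by the sample = 0.01762 - 0.002281 = 0.01534 mol.
n(H2C4H4O6) = 0.01534 / 2 = 0.007670 mol.
mass H2C4H4O6 = 0.007670 x 150.09 = 1.151 g, so %H2C4H4O6 = 1.151/1.7716 x 100 = 65.0%.

65.0%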